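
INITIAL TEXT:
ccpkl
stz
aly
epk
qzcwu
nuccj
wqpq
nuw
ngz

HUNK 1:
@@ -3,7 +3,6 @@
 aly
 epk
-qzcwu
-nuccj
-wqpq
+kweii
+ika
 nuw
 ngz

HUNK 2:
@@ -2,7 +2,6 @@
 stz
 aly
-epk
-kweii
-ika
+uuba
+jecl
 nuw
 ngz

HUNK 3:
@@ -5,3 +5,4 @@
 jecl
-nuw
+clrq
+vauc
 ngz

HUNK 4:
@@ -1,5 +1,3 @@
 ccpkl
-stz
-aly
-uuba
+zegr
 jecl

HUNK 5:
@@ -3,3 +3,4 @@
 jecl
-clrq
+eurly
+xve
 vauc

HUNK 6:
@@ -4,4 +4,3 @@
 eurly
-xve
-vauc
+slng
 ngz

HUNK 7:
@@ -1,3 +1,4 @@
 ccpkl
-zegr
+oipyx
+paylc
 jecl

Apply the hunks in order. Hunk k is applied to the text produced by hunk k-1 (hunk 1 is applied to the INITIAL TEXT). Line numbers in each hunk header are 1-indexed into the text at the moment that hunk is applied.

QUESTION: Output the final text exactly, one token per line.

Hunk 1: at line 3 remove [qzcwu,nuccj,wqpq] add [kweii,ika] -> 8 lines: ccpkl stz aly epk kweii ika nuw ngz
Hunk 2: at line 2 remove [epk,kweii,ika] add [uuba,jecl] -> 7 lines: ccpkl stz aly uuba jecl nuw ngz
Hunk 3: at line 5 remove [nuw] add [clrq,vauc] -> 8 lines: ccpkl stz aly uuba jecl clrq vauc ngz
Hunk 4: at line 1 remove [stz,aly,uuba] add [zegr] -> 6 lines: ccpkl zegr jecl clrq vauc ngz
Hunk 5: at line 3 remove [clrq] add [eurly,xve] -> 7 lines: ccpkl zegr jecl eurly xve vauc ngz
Hunk 6: at line 4 remove [xve,vauc] add [slng] -> 6 lines: ccpkl zegr jecl eurly slng ngz
Hunk 7: at line 1 remove [zegr] add [oipyx,paylc] -> 7 lines: ccpkl oipyx paylc jecl eurly slng ngz

Answer: ccpkl
oipyx
paylc
jecl
eurly
slng
ngz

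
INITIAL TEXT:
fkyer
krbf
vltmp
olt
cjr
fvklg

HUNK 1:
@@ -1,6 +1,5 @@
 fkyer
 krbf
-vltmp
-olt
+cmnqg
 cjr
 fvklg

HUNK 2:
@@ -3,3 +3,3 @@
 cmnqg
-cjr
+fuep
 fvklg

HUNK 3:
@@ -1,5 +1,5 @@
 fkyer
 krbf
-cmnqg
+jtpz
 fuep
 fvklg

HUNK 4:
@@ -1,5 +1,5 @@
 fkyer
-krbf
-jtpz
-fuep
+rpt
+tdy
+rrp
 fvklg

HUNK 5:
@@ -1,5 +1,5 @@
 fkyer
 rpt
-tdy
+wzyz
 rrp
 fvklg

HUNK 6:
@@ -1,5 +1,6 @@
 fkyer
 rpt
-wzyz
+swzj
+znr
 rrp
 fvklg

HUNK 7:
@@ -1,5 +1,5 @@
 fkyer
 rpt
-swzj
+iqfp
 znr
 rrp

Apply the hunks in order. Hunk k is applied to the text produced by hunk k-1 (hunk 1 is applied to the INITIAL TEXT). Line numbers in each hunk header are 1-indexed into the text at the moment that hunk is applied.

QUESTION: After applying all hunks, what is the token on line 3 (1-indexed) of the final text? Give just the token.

Hunk 1: at line 1 remove [vltmp,olt] add [cmnqg] -> 5 lines: fkyer krbf cmnqg cjr fvklg
Hunk 2: at line 3 remove [cjr] add [fuep] -> 5 lines: fkyer krbf cmnqg fuep fvklg
Hunk 3: at line 1 remove [cmnqg] add [jtpz] -> 5 lines: fkyer krbf jtpz fuep fvklg
Hunk 4: at line 1 remove [krbf,jtpz,fuep] add [rpt,tdy,rrp] -> 5 lines: fkyer rpt tdy rrp fvklg
Hunk 5: at line 1 remove [tdy] add [wzyz] -> 5 lines: fkyer rpt wzyz rrp fvklg
Hunk 6: at line 1 remove [wzyz] add [swzj,znr] -> 6 lines: fkyer rpt swzj znr rrp fvklg
Hunk 7: at line 1 remove [swzj] add [iqfp] -> 6 lines: fkyer rpt iqfp znr rrp fvklg
Final line 3: iqfp

Answer: iqfp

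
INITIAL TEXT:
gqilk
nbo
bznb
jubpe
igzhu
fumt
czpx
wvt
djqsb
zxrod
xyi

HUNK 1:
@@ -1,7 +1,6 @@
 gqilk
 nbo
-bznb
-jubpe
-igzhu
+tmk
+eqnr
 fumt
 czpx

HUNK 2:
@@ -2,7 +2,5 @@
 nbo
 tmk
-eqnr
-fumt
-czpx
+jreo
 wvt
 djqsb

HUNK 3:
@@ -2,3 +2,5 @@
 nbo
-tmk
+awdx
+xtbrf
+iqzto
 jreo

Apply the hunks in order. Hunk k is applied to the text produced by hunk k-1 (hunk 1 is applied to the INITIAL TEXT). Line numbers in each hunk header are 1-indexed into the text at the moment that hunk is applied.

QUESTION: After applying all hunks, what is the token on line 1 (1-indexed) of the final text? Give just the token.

Answer: gqilk

Derivation:
Hunk 1: at line 1 remove [bznb,jubpe,igzhu] add [tmk,eqnr] -> 10 lines: gqilk nbo tmk eqnr fumt czpx wvt djqsb zxrod xyi
Hunk 2: at line 2 remove [eqnr,fumt,czpx] add [jreo] -> 8 lines: gqilk nbo tmk jreo wvt djqsb zxrod xyi
Hunk 3: at line 2 remove [tmk] add [awdx,xtbrf,iqzto] -> 10 lines: gqilk nbo awdx xtbrf iqzto jreo wvt djqsb zxrod xyi
Final line 1: gqilk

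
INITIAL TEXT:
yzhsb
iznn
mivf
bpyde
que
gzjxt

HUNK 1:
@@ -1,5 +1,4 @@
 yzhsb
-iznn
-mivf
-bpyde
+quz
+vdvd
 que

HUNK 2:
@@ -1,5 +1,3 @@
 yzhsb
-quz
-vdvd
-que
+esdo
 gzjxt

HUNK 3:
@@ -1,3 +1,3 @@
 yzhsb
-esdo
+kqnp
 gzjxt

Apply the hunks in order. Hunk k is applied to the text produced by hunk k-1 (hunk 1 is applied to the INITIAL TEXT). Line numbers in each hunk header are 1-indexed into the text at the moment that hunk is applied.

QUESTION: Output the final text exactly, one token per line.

Answer: yzhsb
kqnp
gzjxt

Derivation:
Hunk 1: at line 1 remove [iznn,mivf,bpyde] add [quz,vdvd] -> 5 lines: yzhsb quz vdvd que gzjxt
Hunk 2: at line 1 remove [quz,vdvd,que] add [esdo] -> 3 lines: yzhsb esdo gzjxt
Hunk 3: at line 1 remove [esdo] add [kqnp] -> 3 lines: yzhsb kqnp gzjxt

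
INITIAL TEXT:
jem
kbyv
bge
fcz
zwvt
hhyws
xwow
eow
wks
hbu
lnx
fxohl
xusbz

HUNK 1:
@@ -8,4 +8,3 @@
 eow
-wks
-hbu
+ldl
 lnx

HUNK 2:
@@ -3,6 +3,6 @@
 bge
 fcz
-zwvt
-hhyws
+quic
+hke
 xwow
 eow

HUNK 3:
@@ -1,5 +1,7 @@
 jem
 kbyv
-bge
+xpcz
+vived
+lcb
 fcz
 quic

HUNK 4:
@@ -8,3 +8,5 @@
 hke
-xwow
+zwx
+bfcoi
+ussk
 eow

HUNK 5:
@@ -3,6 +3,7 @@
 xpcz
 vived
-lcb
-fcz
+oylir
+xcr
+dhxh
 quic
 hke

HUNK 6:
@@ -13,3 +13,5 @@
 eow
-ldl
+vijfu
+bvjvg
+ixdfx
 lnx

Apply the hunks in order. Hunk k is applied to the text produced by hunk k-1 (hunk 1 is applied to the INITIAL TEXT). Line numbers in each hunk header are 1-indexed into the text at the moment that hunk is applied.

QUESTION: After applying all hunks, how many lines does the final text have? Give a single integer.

Hunk 1: at line 8 remove [wks,hbu] add [ldl] -> 12 lines: jem kbyv bge fcz zwvt hhyws xwow eow ldl lnx fxohl xusbz
Hunk 2: at line 3 remove [zwvt,hhyws] add [quic,hke] -> 12 lines: jem kbyv bge fcz quic hke xwow eow ldl lnx fxohl xusbz
Hunk 3: at line 1 remove [bge] add [xpcz,vived,lcb] -> 14 lines: jem kbyv xpcz vived lcb fcz quic hke xwow eow ldl lnx fxohl xusbz
Hunk 4: at line 8 remove [xwow] add [zwx,bfcoi,ussk] -> 16 lines: jem kbyv xpcz vived lcb fcz quic hke zwx bfcoi ussk eow ldl lnx fxohl xusbz
Hunk 5: at line 3 remove [lcb,fcz] add [oylir,xcr,dhxh] -> 17 lines: jem kbyv xpcz vived oylir xcr dhxh quic hke zwx bfcoi ussk eow ldl lnx fxohl xusbz
Hunk 6: at line 13 remove [ldl] add [vijfu,bvjvg,ixdfx] -> 19 lines: jem kbyv xpcz vived oylir xcr dhxh quic hke zwx bfcoi ussk eow vijfu bvjvg ixdfx lnx fxohl xusbz
Final line count: 19

Answer: 19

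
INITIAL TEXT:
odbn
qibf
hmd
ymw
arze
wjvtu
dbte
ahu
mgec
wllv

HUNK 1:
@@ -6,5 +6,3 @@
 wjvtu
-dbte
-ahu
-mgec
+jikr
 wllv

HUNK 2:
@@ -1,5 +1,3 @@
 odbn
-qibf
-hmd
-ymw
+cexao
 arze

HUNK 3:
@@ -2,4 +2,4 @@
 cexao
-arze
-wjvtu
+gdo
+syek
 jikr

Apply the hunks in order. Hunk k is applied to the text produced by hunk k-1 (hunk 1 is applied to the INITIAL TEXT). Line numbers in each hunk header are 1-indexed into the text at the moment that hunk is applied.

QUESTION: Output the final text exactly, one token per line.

Answer: odbn
cexao
gdo
syek
jikr
wllv

Derivation:
Hunk 1: at line 6 remove [dbte,ahu,mgec] add [jikr] -> 8 lines: odbn qibf hmd ymw arze wjvtu jikr wllv
Hunk 2: at line 1 remove [qibf,hmd,ymw] add [cexao] -> 6 lines: odbn cexao arze wjvtu jikr wllv
Hunk 3: at line 2 remove [arze,wjvtu] add [gdo,syek] -> 6 lines: odbn cexao gdo syek jikr wllv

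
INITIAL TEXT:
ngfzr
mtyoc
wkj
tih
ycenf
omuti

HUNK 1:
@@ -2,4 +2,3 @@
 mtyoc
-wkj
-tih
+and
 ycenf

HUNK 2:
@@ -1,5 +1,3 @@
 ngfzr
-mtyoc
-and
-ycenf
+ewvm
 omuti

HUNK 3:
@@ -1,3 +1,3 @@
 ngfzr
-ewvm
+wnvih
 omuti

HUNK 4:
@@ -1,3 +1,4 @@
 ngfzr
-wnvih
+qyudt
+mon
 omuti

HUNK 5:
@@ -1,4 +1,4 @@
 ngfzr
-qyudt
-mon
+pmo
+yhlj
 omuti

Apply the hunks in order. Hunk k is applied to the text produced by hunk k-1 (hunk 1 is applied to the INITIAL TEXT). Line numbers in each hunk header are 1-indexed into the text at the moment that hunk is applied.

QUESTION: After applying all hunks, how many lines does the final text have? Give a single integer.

Answer: 4

Derivation:
Hunk 1: at line 2 remove [wkj,tih] add [and] -> 5 lines: ngfzr mtyoc and ycenf omuti
Hunk 2: at line 1 remove [mtyoc,and,ycenf] add [ewvm] -> 3 lines: ngfzr ewvm omuti
Hunk 3: at line 1 remove [ewvm] add [wnvih] -> 3 lines: ngfzr wnvih omuti
Hunk 4: at line 1 remove [wnvih] add [qyudt,mon] -> 4 lines: ngfzr qyudt mon omuti
Hunk 5: at line 1 remove [qyudt,mon] add [pmo,yhlj] -> 4 lines: ngfzr pmo yhlj omuti
Final line count: 4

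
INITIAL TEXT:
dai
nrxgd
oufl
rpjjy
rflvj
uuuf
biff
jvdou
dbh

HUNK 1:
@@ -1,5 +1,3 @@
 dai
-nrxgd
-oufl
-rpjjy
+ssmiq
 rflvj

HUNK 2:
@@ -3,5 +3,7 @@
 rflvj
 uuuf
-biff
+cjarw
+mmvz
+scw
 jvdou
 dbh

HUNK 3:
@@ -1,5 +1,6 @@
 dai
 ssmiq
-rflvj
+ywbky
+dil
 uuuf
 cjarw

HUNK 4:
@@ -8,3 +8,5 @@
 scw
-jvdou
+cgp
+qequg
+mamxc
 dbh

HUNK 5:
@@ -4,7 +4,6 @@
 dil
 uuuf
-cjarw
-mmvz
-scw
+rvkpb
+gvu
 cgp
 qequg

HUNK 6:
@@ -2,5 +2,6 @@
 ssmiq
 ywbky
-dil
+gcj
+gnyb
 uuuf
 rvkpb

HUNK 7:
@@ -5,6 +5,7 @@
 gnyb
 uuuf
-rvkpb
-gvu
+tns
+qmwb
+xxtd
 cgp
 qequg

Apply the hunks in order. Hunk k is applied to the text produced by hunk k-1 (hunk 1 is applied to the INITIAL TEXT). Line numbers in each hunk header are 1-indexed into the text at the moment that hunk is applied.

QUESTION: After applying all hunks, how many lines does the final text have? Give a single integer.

Answer: 13

Derivation:
Hunk 1: at line 1 remove [nrxgd,oufl,rpjjy] add [ssmiq] -> 7 lines: dai ssmiq rflvj uuuf biff jvdou dbh
Hunk 2: at line 3 remove [biff] add [cjarw,mmvz,scw] -> 9 lines: dai ssmiq rflvj uuuf cjarw mmvz scw jvdou dbh
Hunk 3: at line 1 remove [rflvj] add [ywbky,dil] -> 10 lines: dai ssmiq ywbky dil uuuf cjarw mmvz scw jvdou dbh
Hunk 4: at line 8 remove [jvdou] add [cgp,qequg,mamxc] -> 12 lines: dai ssmiq ywbky dil uuuf cjarw mmvz scw cgp qequg mamxc dbh
Hunk 5: at line 4 remove [cjarw,mmvz,scw] add [rvkpb,gvu] -> 11 lines: dai ssmiq ywbky dil uuuf rvkpb gvu cgp qequg mamxc dbh
Hunk 6: at line 2 remove [dil] add [gcj,gnyb] -> 12 lines: dai ssmiq ywbky gcj gnyb uuuf rvkpb gvu cgp qequg mamxc dbh
Hunk 7: at line 5 remove [rvkpb,gvu] add [tns,qmwb,xxtd] -> 13 lines: dai ssmiq ywbky gcj gnyb uuuf tns qmwb xxtd cgp qequg mamxc dbh
Final line count: 13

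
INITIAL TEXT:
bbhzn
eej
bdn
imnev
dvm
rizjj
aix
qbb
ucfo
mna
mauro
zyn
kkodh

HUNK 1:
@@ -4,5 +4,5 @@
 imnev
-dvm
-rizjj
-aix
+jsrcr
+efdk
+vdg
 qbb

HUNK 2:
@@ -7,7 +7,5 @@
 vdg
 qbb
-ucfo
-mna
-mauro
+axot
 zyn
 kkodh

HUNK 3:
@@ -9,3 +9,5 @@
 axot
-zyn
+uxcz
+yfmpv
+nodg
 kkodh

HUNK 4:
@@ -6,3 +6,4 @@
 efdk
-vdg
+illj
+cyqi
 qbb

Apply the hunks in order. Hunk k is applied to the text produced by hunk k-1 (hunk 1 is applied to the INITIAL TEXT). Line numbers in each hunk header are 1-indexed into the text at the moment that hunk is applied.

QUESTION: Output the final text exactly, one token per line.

Hunk 1: at line 4 remove [dvm,rizjj,aix] add [jsrcr,efdk,vdg] -> 13 lines: bbhzn eej bdn imnev jsrcr efdk vdg qbb ucfo mna mauro zyn kkodh
Hunk 2: at line 7 remove [ucfo,mna,mauro] add [axot] -> 11 lines: bbhzn eej bdn imnev jsrcr efdk vdg qbb axot zyn kkodh
Hunk 3: at line 9 remove [zyn] add [uxcz,yfmpv,nodg] -> 13 lines: bbhzn eej bdn imnev jsrcr efdk vdg qbb axot uxcz yfmpv nodg kkodh
Hunk 4: at line 6 remove [vdg] add [illj,cyqi] -> 14 lines: bbhzn eej bdn imnev jsrcr efdk illj cyqi qbb axot uxcz yfmpv nodg kkodh

Answer: bbhzn
eej
bdn
imnev
jsrcr
efdk
illj
cyqi
qbb
axot
uxcz
yfmpv
nodg
kkodh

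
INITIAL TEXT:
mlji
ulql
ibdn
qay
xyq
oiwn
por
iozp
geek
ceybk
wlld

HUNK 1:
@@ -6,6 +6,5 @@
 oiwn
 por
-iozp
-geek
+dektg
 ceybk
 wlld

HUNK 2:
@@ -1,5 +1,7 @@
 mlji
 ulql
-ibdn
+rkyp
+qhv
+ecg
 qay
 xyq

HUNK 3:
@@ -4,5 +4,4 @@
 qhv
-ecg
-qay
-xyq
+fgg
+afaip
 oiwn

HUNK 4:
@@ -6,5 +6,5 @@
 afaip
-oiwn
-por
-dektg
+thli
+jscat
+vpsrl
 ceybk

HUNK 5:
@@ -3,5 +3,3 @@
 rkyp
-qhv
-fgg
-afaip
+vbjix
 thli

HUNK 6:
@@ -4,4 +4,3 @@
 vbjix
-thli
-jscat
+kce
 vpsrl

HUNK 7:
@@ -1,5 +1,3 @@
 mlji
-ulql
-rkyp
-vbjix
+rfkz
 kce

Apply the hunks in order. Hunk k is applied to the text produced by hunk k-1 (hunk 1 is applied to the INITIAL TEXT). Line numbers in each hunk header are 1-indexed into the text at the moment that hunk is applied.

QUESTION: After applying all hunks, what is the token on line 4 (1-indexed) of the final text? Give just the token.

Answer: vpsrl

Derivation:
Hunk 1: at line 6 remove [iozp,geek] add [dektg] -> 10 lines: mlji ulql ibdn qay xyq oiwn por dektg ceybk wlld
Hunk 2: at line 1 remove [ibdn] add [rkyp,qhv,ecg] -> 12 lines: mlji ulql rkyp qhv ecg qay xyq oiwn por dektg ceybk wlld
Hunk 3: at line 4 remove [ecg,qay,xyq] add [fgg,afaip] -> 11 lines: mlji ulql rkyp qhv fgg afaip oiwn por dektg ceybk wlld
Hunk 4: at line 6 remove [oiwn,por,dektg] add [thli,jscat,vpsrl] -> 11 lines: mlji ulql rkyp qhv fgg afaip thli jscat vpsrl ceybk wlld
Hunk 5: at line 3 remove [qhv,fgg,afaip] add [vbjix] -> 9 lines: mlji ulql rkyp vbjix thli jscat vpsrl ceybk wlld
Hunk 6: at line 4 remove [thli,jscat] add [kce] -> 8 lines: mlji ulql rkyp vbjix kce vpsrl ceybk wlld
Hunk 7: at line 1 remove [ulql,rkyp,vbjix] add [rfkz] -> 6 lines: mlji rfkz kce vpsrl ceybk wlld
Final line 4: vpsrl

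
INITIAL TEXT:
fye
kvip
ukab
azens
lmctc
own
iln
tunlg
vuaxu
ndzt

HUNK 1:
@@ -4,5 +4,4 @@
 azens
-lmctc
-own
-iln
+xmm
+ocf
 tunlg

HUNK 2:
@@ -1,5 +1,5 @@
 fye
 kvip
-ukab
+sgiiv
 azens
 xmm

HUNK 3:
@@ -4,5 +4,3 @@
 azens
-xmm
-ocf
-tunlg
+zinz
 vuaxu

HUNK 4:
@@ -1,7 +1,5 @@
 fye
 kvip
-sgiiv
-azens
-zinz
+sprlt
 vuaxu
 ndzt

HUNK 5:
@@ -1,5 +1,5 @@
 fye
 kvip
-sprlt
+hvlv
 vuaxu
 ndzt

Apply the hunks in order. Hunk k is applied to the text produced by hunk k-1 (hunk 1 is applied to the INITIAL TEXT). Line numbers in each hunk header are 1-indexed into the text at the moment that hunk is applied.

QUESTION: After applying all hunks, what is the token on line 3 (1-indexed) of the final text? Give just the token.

Answer: hvlv

Derivation:
Hunk 1: at line 4 remove [lmctc,own,iln] add [xmm,ocf] -> 9 lines: fye kvip ukab azens xmm ocf tunlg vuaxu ndzt
Hunk 2: at line 1 remove [ukab] add [sgiiv] -> 9 lines: fye kvip sgiiv azens xmm ocf tunlg vuaxu ndzt
Hunk 3: at line 4 remove [xmm,ocf,tunlg] add [zinz] -> 7 lines: fye kvip sgiiv azens zinz vuaxu ndzt
Hunk 4: at line 1 remove [sgiiv,azens,zinz] add [sprlt] -> 5 lines: fye kvip sprlt vuaxu ndzt
Hunk 5: at line 1 remove [sprlt] add [hvlv] -> 5 lines: fye kvip hvlv vuaxu ndzt
Final line 3: hvlv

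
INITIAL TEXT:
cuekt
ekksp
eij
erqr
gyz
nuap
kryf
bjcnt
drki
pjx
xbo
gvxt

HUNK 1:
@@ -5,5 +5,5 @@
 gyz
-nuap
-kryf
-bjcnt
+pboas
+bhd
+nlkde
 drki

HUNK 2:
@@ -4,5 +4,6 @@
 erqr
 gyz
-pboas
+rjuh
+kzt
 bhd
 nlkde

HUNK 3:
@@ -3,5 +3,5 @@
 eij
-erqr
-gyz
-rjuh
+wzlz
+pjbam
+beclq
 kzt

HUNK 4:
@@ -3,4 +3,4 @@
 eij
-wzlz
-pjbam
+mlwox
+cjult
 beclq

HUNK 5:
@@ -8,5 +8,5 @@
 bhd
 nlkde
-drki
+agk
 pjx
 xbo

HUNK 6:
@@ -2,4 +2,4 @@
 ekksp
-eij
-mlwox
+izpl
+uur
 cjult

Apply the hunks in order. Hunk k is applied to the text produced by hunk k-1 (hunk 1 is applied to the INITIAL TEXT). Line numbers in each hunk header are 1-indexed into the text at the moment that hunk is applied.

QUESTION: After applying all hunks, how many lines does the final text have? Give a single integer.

Answer: 13

Derivation:
Hunk 1: at line 5 remove [nuap,kryf,bjcnt] add [pboas,bhd,nlkde] -> 12 lines: cuekt ekksp eij erqr gyz pboas bhd nlkde drki pjx xbo gvxt
Hunk 2: at line 4 remove [pboas] add [rjuh,kzt] -> 13 lines: cuekt ekksp eij erqr gyz rjuh kzt bhd nlkde drki pjx xbo gvxt
Hunk 3: at line 3 remove [erqr,gyz,rjuh] add [wzlz,pjbam,beclq] -> 13 lines: cuekt ekksp eij wzlz pjbam beclq kzt bhd nlkde drki pjx xbo gvxt
Hunk 4: at line 3 remove [wzlz,pjbam] add [mlwox,cjult] -> 13 lines: cuekt ekksp eij mlwox cjult beclq kzt bhd nlkde drki pjx xbo gvxt
Hunk 5: at line 8 remove [drki] add [agk] -> 13 lines: cuekt ekksp eij mlwox cjult beclq kzt bhd nlkde agk pjx xbo gvxt
Hunk 6: at line 2 remove [eij,mlwox] add [izpl,uur] -> 13 lines: cuekt ekksp izpl uur cjult beclq kzt bhd nlkde agk pjx xbo gvxt
Final line count: 13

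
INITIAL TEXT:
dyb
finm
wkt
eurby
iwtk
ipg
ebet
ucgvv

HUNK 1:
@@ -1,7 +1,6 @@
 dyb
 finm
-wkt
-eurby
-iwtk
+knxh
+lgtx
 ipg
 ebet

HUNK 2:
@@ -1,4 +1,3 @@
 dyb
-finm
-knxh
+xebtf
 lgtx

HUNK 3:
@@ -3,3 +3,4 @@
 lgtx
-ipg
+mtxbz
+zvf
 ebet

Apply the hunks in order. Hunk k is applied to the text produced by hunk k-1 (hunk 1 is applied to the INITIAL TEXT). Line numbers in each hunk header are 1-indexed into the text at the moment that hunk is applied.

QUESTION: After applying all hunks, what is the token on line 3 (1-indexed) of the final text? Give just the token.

Answer: lgtx

Derivation:
Hunk 1: at line 1 remove [wkt,eurby,iwtk] add [knxh,lgtx] -> 7 lines: dyb finm knxh lgtx ipg ebet ucgvv
Hunk 2: at line 1 remove [finm,knxh] add [xebtf] -> 6 lines: dyb xebtf lgtx ipg ebet ucgvv
Hunk 3: at line 3 remove [ipg] add [mtxbz,zvf] -> 7 lines: dyb xebtf lgtx mtxbz zvf ebet ucgvv
Final line 3: lgtx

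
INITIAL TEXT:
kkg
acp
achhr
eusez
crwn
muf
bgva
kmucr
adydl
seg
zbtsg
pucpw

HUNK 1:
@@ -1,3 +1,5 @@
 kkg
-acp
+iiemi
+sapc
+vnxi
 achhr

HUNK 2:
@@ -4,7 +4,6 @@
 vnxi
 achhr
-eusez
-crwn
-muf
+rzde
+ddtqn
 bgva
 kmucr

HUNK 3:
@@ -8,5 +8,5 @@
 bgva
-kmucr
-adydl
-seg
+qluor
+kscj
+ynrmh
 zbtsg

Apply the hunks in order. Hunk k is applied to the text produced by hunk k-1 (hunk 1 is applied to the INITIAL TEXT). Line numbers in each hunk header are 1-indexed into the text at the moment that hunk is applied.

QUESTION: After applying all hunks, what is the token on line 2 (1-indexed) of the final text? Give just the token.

Hunk 1: at line 1 remove [acp] add [iiemi,sapc,vnxi] -> 14 lines: kkg iiemi sapc vnxi achhr eusez crwn muf bgva kmucr adydl seg zbtsg pucpw
Hunk 2: at line 4 remove [eusez,crwn,muf] add [rzde,ddtqn] -> 13 lines: kkg iiemi sapc vnxi achhr rzde ddtqn bgva kmucr adydl seg zbtsg pucpw
Hunk 3: at line 8 remove [kmucr,adydl,seg] add [qluor,kscj,ynrmh] -> 13 lines: kkg iiemi sapc vnxi achhr rzde ddtqn bgva qluor kscj ynrmh zbtsg pucpw
Final line 2: iiemi

Answer: iiemi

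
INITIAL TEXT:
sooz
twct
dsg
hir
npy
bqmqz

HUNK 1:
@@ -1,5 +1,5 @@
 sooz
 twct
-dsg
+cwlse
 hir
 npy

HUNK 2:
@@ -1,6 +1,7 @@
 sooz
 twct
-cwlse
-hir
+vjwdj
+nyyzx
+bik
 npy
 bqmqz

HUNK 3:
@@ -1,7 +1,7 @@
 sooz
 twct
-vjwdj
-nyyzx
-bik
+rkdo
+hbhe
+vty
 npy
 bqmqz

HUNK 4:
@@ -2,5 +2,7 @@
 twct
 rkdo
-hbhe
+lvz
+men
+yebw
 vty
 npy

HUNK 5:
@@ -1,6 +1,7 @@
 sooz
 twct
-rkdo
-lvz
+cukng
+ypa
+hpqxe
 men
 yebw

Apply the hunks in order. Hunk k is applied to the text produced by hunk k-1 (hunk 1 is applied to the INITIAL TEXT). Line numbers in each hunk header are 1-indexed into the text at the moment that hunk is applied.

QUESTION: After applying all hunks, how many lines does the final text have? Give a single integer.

Hunk 1: at line 1 remove [dsg] add [cwlse] -> 6 lines: sooz twct cwlse hir npy bqmqz
Hunk 2: at line 1 remove [cwlse,hir] add [vjwdj,nyyzx,bik] -> 7 lines: sooz twct vjwdj nyyzx bik npy bqmqz
Hunk 3: at line 1 remove [vjwdj,nyyzx,bik] add [rkdo,hbhe,vty] -> 7 lines: sooz twct rkdo hbhe vty npy bqmqz
Hunk 4: at line 2 remove [hbhe] add [lvz,men,yebw] -> 9 lines: sooz twct rkdo lvz men yebw vty npy bqmqz
Hunk 5: at line 1 remove [rkdo,lvz] add [cukng,ypa,hpqxe] -> 10 lines: sooz twct cukng ypa hpqxe men yebw vty npy bqmqz
Final line count: 10

Answer: 10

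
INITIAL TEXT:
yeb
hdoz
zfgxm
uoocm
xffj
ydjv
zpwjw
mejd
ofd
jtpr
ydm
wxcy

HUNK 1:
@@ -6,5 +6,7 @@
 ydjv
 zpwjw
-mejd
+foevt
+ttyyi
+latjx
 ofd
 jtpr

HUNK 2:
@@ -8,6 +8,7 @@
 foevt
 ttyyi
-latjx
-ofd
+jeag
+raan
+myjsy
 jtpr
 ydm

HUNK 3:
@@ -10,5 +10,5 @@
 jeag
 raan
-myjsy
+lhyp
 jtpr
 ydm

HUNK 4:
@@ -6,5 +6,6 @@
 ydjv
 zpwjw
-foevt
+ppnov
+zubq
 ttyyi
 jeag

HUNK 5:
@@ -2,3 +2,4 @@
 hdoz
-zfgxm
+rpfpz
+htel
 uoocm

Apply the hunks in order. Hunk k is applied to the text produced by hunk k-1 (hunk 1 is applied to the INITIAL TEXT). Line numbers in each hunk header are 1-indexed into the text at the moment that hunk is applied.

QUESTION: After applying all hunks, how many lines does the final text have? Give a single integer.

Hunk 1: at line 6 remove [mejd] add [foevt,ttyyi,latjx] -> 14 lines: yeb hdoz zfgxm uoocm xffj ydjv zpwjw foevt ttyyi latjx ofd jtpr ydm wxcy
Hunk 2: at line 8 remove [latjx,ofd] add [jeag,raan,myjsy] -> 15 lines: yeb hdoz zfgxm uoocm xffj ydjv zpwjw foevt ttyyi jeag raan myjsy jtpr ydm wxcy
Hunk 3: at line 10 remove [myjsy] add [lhyp] -> 15 lines: yeb hdoz zfgxm uoocm xffj ydjv zpwjw foevt ttyyi jeag raan lhyp jtpr ydm wxcy
Hunk 4: at line 6 remove [foevt] add [ppnov,zubq] -> 16 lines: yeb hdoz zfgxm uoocm xffj ydjv zpwjw ppnov zubq ttyyi jeag raan lhyp jtpr ydm wxcy
Hunk 5: at line 2 remove [zfgxm] add [rpfpz,htel] -> 17 lines: yeb hdoz rpfpz htel uoocm xffj ydjv zpwjw ppnov zubq ttyyi jeag raan lhyp jtpr ydm wxcy
Final line count: 17

Answer: 17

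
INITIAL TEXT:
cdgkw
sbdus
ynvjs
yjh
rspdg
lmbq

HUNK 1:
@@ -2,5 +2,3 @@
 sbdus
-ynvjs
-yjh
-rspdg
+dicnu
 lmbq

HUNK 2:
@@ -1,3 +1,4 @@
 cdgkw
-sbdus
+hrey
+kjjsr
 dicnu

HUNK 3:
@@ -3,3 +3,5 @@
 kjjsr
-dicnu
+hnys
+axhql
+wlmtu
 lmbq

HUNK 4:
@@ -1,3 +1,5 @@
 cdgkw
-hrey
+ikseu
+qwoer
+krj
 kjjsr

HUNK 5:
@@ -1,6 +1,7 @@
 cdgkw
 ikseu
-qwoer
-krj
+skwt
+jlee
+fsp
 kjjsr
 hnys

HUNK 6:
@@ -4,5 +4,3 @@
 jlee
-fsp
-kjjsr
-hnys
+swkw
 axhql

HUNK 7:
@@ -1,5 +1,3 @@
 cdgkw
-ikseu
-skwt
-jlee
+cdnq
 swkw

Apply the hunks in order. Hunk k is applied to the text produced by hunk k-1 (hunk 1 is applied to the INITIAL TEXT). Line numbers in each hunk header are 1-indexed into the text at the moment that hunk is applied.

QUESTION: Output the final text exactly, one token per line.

Hunk 1: at line 2 remove [ynvjs,yjh,rspdg] add [dicnu] -> 4 lines: cdgkw sbdus dicnu lmbq
Hunk 2: at line 1 remove [sbdus] add [hrey,kjjsr] -> 5 lines: cdgkw hrey kjjsr dicnu lmbq
Hunk 3: at line 3 remove [dicnu] add [hnys,axhql,wlmtu] -> 7 lines: cdgkw hrey kjjsr hnys axhql wlmtu lmbq
Hunk 4: at line 1 remove [hrey] add [ikseu,qwoer,krj] -> 9 lines: cdgkw ikseu qwoer krj kjjsr hnys axhql wlmtu lmbq
Hunk 5: at line 1 remove [qwoer,krj] add [skwt,jlee,fsp] -> 10 lines: cdgkw ikseu skwt jlee fsp kjjsr hnys axhql wlmtu lmbq
Hunk 6: at line 4 remove [fsp,kjjsr,hnys] add [swkw] -> 8 lines: cdgkw ikseu skwt jlee swkw axhql wlmtu lmbq
Hunk 7: at line 1 remove [ikseu,skwt,jlee] add [cdnq] -> 6 lines: cdgkw cdnq swkw axhql wlmtu lmbq

Answer: cdgkw
cdnq
swkw
axhql
wlmtu
lmbq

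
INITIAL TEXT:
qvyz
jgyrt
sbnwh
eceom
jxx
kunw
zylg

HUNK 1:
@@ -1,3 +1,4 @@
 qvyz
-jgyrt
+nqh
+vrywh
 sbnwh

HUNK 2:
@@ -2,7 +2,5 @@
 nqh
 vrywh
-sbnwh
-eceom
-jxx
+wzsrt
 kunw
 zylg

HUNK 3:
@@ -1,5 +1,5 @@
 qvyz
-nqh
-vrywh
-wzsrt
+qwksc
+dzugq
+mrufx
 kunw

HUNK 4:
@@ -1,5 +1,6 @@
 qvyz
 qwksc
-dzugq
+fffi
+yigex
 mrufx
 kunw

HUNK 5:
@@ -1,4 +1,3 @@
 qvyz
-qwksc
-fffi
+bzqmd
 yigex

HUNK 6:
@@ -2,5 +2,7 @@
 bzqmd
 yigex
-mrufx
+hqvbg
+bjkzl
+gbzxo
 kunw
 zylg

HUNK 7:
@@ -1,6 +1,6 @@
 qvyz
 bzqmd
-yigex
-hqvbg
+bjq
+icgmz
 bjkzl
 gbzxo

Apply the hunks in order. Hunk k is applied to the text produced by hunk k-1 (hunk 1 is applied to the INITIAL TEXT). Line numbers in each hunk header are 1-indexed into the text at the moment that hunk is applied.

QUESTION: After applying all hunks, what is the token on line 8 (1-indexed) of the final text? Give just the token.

Hunk 1: at line 1 remove [jgyrt] add [nqh,vrywh] -> 8 lines: qvyz nqh vrywh sbnwh eceom jxx kunw zylg
Hunk 2: at line 2 remove [sbnwh,eceom,jxx] add [wzsrt] -> 6 lines: qvyz nqh vrywh wzsrt kunw zylg
Hunk 3: at line 1 remove [nqh,vrywh,wzsrt] add [qwksc,dzugq,mrufx] -> 6 lines: qvyz qwksc dzugq mrufx kunw zylg
Hunk 4: at line 1 remove [dzugq] add [fffi,yigex] -> 7 lines: qvyz qwksc fffi yigex mrufx kunw zylg
Hunk 5: at line 1 remove [qwksc,fffi] add [bzqmd] -> 6 lines: qvyz bzqmd yigex mrufx kunw zylg
Hunk 6: at line 2 remove [mrufx] add [hqvbg,bjkzl,gbzxo] -> 8 lines: qvyz bzqmd yigex hqvbg bjkzl gbzxo kunw zylg
Hunk 7: at line 1 remove [yigex,hqvbg] add [bjq,icgmz] -> 8 lines: qvyz bzqmd bjq icgmz bjkzl gbzxo kunw zylg
Final line 8: zylg

Answer: zylg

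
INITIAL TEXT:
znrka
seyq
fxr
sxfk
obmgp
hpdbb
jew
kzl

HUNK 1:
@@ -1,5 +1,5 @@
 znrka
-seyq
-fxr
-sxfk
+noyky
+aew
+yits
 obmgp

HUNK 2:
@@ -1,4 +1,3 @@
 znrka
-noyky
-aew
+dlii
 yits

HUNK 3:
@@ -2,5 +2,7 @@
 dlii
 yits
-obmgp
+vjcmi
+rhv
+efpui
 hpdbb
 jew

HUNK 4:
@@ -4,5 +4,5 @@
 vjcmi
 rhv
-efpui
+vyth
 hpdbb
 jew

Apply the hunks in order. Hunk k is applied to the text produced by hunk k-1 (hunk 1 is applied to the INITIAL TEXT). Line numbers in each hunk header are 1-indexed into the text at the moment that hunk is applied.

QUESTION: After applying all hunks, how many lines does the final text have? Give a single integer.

Answer: 9

Derivation:
Hunk 1: at line 1 remove [seyq,fxr,sxfk] add [noyky,aew,yits] -> 8 lines: znrka noyky aew yits obmgp hpdbb jew kzl
Hunk 2: at line 1 remove [noyky,aew] add [dlii] -> 7 lines: znrka dlii yits obmgp hpdbb jew kzl
Hunk 3: at line 2 remove [obmgp] add [vjcmi,rhv,efpui] -> 9 lines: znrka dlii yits vjcmi rhv efpui hpdbb jew kzl
Hunk 4: at line 4 remove [efpui] add [vyth] -> 9 lines: znrka dlii yits vjcmi rhv vyth hpdbb jew kzl
Final line count: 9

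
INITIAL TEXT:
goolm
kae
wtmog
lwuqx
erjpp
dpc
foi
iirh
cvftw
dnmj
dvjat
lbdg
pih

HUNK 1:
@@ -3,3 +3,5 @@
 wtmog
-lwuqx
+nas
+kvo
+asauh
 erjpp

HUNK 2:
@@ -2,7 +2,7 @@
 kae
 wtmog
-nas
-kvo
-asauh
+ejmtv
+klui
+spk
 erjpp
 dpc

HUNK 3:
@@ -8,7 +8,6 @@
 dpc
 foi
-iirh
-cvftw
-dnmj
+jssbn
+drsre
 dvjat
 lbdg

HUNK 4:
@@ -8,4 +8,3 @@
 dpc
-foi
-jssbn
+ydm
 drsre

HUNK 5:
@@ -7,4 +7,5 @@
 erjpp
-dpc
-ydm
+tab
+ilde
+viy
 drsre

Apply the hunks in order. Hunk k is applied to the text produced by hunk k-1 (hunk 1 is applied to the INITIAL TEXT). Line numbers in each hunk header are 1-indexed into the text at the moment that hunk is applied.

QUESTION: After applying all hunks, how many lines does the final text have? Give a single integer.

Answer: 14

Derivation:
Hunk 1: at line 3 remove [lwuqx] add [nas,kvo,asauh] -> 15 lines: goolm kae wtmog nas kvo asauh erjpp dpc foi iirh cvftw dnmj dvjat lbdg pih
Hunk 2: at line 2 remove [nas,kvo,asauh] add [ejmtv,klui,spk] -> 15 lines: goolm kae wtmog ejmtv klui spk erjpp dpc foi iirh cvftw dnmj dvjat lbdg pih
Hunk 3: at line 8 remove [iirh,cvftw,dnmj] add [jssbn,drsre] -> 14 lines: goolm kae wtmog ejmtv klui spk erjpp dpc foi jssbn drsre dvjat lbdg pih
Hunk 4: at line 8 remove [foi,jssbn] add [ydm] -> 13 lines: goolm kae wtmog ejmtv klui spk erjpp dpc ydm drsre dvjat lbdg pih
Hunk 5: at line 7 remove [dpc,ydm] add [tab,ilde,viy] -> 14 lines: goolm kae wtmog ejmtv klui spk erjpp tab ilde viy drsre dvjat lbdg pih
Final line count: 14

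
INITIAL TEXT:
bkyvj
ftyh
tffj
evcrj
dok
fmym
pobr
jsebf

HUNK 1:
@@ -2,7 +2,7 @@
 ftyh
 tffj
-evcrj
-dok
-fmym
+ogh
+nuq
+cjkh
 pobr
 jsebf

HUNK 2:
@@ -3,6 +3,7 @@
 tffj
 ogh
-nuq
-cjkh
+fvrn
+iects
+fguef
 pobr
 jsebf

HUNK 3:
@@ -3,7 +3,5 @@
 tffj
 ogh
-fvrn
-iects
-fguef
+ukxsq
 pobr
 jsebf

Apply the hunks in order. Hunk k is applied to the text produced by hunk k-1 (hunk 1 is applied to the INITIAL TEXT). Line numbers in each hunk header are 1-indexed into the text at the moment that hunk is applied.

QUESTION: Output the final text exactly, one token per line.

Hunk 1: at line 2 remove [evcrj,dok,fmym] add [ogh,nuq,cjkh] -> 8 lines: bkyvj ftyh tffj ogh nuq cjkh pobr jsebf
Hunk 2: at line 3 remove [nuq,cjkh] add [fvrn,iects,fguef] -> 9 lines: bkyvj ftyh tffj ogh fvrn iects fguef pobr jsebf
Hunk 3: at line 3 remove [fvrn,iects,fguef] add [ukxsq] -> 7 lines: bkyvj ftyh tffj ogh ukxsq pobr jsebf

Answer: bkyvj
ftyh
tffj
ogh
ukxsq
pobr
jsebf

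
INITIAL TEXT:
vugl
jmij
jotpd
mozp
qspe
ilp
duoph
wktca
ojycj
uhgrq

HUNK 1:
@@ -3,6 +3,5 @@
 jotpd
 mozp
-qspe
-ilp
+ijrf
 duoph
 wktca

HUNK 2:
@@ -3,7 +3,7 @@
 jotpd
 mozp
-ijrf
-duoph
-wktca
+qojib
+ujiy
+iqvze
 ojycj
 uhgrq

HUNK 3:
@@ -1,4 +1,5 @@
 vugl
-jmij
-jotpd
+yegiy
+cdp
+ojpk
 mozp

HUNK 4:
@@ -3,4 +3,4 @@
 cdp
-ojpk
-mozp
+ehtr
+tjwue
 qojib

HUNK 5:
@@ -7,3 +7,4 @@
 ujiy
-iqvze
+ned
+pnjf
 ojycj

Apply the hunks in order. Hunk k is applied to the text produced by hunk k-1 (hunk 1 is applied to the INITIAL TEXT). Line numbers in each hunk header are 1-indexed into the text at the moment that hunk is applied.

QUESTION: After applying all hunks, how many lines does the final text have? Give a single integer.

Hunk 1: at line 3 remove [qspe,ilp] add [ijrf] -> 9 lines: vugl jmij jotpd mozp ijrf duoph wktca ojycj uhgrq
Hunk 2: at line 3 remove [ijrf,duoph,wktca] add [qojib,ujiy,iqvze] -> 9 lines: vugl jmij jotpd mozp qojib ujiy iqvze ojycj uhgrq
Hunk 3: at line 1 remove [jmij,jotpd] add [yegiy,cdp,ojpk] -> 10 lines: vugl yegiy cdp ojpk mozp qojib ujiy iqvze ojycj uhgrq
Hunk 4: at line 3 remove [ojpk,mozp] add [ehtr,tjwue] -> 10 lines: vugl yegiy cdp ehtr tjwue qojib ujiy iqvze ojycj uhgrq
Hunk 5: at line 7 remove [iqvze] add [ned,pnjf] -> 11 lines: vugl yegiy cdp ehtr tjwue qojib ujiy ned pnjf ojycj uhgrq
Final line count: 11

Answer: 11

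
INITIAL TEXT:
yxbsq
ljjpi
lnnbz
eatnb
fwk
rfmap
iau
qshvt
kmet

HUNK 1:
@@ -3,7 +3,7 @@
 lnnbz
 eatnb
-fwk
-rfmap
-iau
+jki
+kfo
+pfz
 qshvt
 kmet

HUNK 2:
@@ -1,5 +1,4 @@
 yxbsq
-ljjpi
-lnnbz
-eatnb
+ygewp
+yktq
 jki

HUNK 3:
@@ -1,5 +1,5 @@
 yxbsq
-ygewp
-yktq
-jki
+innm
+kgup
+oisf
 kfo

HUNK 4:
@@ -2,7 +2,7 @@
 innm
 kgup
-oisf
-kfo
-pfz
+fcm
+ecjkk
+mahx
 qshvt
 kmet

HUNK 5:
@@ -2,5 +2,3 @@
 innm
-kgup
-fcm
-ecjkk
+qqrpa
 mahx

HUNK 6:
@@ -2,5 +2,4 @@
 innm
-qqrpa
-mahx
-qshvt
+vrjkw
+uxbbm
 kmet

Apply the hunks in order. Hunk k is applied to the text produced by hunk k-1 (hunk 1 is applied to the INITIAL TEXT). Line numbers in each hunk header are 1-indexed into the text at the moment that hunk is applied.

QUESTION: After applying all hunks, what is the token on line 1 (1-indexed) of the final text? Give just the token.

Answer: yxbsq

Derivation:
Hunk 1: at line 3 remove [fwk,rfmap,iau] add [jki,kfo,pfz] -> 9 lines: yxbsq ljjpi lnnbz eatnb jki kfo pfz qshvt kmet
Hunk 2: at line 1 remove [ljjpi,lnnbz,eatnb] add [ygewp,yktq] -> 8 lines: yxbsq ygewp yktq jki kfo pfz qshvt kmet
Hunk 3: at line 1 remove [ygewp,yktq,jki] add [innm,kgup,oisf] -> 8 lines: yxbsq innm kgup oisf kfo pfz qshvt kmet
Hunk 4: at line 2 remove [oisf,kfo,pfz] add [fcm,ecjkk,mahx] -> 8 lines: yxbsq innm kgup fcm ecjkk mahx qshvt kmet
Hunk 5: at line 2 remove [kgup,fcm,ecjkk] add [qqrpa] -> 6 lines: yxbsq innm qqrpa mahx qshvt kmet
Hunk 6: at line 2 remove [qqrpa,mahx,qshvt] add [vrjkw,uxbbm] -> 5 lines: yxbsq innm vrjkw uxbbm kmet
Final line 1: yxbsq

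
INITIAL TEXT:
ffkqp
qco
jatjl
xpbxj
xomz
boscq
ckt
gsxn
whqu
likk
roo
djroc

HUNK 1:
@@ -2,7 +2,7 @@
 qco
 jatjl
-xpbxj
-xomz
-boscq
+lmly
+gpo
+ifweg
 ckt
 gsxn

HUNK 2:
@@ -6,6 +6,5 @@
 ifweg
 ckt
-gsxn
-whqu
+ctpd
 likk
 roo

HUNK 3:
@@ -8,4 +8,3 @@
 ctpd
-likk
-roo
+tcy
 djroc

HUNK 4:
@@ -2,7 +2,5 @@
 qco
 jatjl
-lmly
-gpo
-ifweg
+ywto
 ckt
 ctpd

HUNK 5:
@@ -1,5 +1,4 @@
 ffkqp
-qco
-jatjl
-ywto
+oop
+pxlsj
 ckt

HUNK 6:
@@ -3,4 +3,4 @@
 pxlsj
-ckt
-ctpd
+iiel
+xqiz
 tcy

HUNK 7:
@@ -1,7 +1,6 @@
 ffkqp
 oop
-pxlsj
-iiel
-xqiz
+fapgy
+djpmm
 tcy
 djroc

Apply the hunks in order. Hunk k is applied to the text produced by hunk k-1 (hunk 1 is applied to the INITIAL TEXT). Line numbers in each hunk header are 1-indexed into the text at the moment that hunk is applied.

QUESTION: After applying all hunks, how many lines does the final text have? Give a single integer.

Answer: 6

Derivation:
Hunk 1: at line 2 remove [xpbxj,xomz,boscq] add [lmly,gpo,ifweg] -> 12 lines: ffkqp qco jatjl lmly gpo ifweg ckt gsxn whqu likk roo djroc
Hunk 2: at line 6 remove [gsxn,whqu] add [ctpd] -> 11 lines: ffkqp qco jatjl lmly gpo ifweg ckt ctpd likk roo djroc
Hunk 3: at line 8 remove [likk,roo] add [tcy] -> 10 lines: ffkqp qco jatjl lmly gpo ifweg ckt ctpd tcy djroc
Hunk 4: at line 2 remove [lmly,gpo,ifweg] add [ywto] -> 8 lines: ffkqp qco jatjl ywto ckt ctpd tcy djroc
Hunk 5: at line 1 remove [qco,jatjl,ywto] add [oop,pxlsj] -> 7 lines: ffkqp oop pxlsj ckt ctpd tcy djroc
Hunk 6: at line 3 remove [ckt,ctpd] add [iiel,xqiz] -> 7 lines: ffkqp oop pxlsj iiel xqiz tcy djroc
Hunk 7: at line 1 remove [pxlsj,iiel,xqiz] add [fapgy,djpmm] -> 6 lines: ffkqp oop fapgy djpmm tcy djroc
Final line count: 6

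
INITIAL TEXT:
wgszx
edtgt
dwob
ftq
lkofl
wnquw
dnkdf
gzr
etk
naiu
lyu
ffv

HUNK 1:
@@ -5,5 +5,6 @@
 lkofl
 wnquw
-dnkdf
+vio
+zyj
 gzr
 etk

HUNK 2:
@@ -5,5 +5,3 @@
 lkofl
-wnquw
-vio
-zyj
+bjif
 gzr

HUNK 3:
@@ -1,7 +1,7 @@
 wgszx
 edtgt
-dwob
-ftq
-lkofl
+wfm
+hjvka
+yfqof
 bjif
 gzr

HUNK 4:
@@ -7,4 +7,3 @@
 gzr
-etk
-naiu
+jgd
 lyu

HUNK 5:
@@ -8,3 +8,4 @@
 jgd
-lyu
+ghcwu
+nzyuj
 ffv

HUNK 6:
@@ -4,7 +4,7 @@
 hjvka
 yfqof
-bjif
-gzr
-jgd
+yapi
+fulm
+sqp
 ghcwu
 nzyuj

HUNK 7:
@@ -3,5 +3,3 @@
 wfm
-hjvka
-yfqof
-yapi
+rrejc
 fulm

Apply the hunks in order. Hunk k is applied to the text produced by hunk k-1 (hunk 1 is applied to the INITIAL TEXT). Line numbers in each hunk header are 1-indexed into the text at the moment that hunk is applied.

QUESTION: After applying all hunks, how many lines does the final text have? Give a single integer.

Hunk 1: at line 5 remove [dnkdf] add [vio,zyj] -> 13 lines: wgszx edtgt dwob ftq lkofl wnquw vio zyj gzr etk naiu lyu ffv
Hunk 2: at line 5 remove [wnquw,vio,zyj] add [bjif] -> 11 lines: wgszx edtgt dwob ftq lkofl bjif gzr etk naiu lyu ffv
Hunk 3: at line 1 remove [dwob,ftq,lkofl] add [wfm,hjvka,yfqof] -> 11 lines: wgszx edtgt wfm hjvka yfqof bjif gzr etk naiu lyu ffv
Hunk 4: at line 7 remove [etk,naiu] add [jgd] -> 10 lines: wgszx edtgt wfm hjvka yfqof bjif gzr jgd lyu ffv
Hunk 5: at line 8 remove [lyu] add [ghcwu,nzyuj] -> 11 lines: wgszx edtgt wfm hjvka yfqof bjif gzr jgd ghcwu nzyuj ffv
Hunk 6: at line 4 remove [bjif,gzr,jgd] add [yapi,fulm,sqp] -> 11 lines: wgszx edtgt wfm hjvka yfqof yapi fulm sqp ghcwu nzyuj ffv
Hunk 7: at line 3 remove [hjvka,yfqof,yapi] add [rrejc] -> 9 lines: wgszx edtgt wfm rrejc fulm sqp ghcwu nzyuj ffv
Final line count: 9

Answer: 9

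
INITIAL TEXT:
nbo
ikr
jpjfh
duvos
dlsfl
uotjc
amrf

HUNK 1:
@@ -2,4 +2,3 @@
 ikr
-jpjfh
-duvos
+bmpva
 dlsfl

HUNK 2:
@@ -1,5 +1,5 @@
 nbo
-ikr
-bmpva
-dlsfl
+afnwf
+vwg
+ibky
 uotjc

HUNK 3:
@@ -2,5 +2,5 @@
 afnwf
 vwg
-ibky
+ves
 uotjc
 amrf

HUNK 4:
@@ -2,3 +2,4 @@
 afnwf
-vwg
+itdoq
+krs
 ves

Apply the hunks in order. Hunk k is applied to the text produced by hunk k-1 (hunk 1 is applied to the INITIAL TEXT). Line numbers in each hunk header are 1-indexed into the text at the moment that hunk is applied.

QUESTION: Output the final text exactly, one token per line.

Hunk 1: at line 2 remove [jpjfh,duvos] add [bmpva] -> 6 lines: nbo ikr bmpva dlsfl uotjc amrf
Hunk 2: at line 1 remove [ikr,bmpva,dlsfl] add [afnwf,vwg,ibky] -> 6 lines: nbo afnwf vwg ibky uotjc amrf
Hunk 3: at line 2 remove [ibky] add [ves] -> 6 lines: nbo afnwf vwg ves uotjc amrf
Hunk 4: at line 2 remove [vwg] add [itdoq,krs] -> 7 lines: nbo afnwf itdoq krs ves uotjc amrf

Answer: nbo
afnwf
itdoq
krs
ves
uotjc
amrf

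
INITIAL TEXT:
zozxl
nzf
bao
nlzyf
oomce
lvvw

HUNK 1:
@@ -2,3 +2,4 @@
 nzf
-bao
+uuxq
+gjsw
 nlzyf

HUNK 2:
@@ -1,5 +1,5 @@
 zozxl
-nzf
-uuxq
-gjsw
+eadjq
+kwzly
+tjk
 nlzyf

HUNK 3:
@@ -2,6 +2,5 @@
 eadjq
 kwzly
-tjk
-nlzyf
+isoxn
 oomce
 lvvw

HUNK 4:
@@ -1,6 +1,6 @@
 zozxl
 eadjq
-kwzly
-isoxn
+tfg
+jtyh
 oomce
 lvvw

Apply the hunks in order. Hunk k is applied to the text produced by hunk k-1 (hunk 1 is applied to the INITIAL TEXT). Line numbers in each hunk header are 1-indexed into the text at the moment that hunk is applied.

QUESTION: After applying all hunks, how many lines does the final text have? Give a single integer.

Hunk 1: at line 2 remove [bao] add [uuxq,gjsw] -> 7 lines: zozxl nzf uuxq gjsw nlzyf oomce lvvw
Hunk 2: at line 1 remove [nzf,uuxq,gjsw] add [eadjq,kwzly,tjk] -> 7 lines: zozxl eadjq kwzly tjk nlzyf oomce lvvw
Hunk 3: at line 2 remove [tjk,nlzyf] add [isoxn] -> 6 lines: zozxl eadjq kwzly isoxn oomce lvvw
Hunk 4: at line 1 remove [kwzly,isoxn] add [tfg,jtyh] -> 6 lines: zozxl eadjq tfg jtyh oomce lvvw
Final line count: 6

Answer: 6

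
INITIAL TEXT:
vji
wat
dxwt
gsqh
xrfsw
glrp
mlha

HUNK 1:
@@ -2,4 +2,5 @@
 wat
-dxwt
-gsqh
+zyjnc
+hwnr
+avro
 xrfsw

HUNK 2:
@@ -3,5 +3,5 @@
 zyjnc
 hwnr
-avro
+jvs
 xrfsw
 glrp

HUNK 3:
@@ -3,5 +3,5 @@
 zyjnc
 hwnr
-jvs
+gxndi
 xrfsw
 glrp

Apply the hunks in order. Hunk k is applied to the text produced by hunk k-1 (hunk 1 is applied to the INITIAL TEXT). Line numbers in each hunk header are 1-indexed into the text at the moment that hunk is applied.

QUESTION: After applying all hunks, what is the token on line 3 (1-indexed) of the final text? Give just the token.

Hunk 1: at line 2 remove [dxwt,gsqh] add [zyjnc,hwnr,avro] -> 8 lines: vji wat zyjnc hwnr avro xrfsw glrp mlha
Hunk 2: at line 3 remove [avro] add [jvs] -> 8 lines: vji wat zyjnc hwnr jvs xrfsw glrp mlha
Hunk 3: at line 3 remove [jvs] add [gxndi] -> 8 lines: vji wat zyjnc hwnr gxndi xrfsw glrp mlha
Final line 3: zyjnc

Answer: zyjnc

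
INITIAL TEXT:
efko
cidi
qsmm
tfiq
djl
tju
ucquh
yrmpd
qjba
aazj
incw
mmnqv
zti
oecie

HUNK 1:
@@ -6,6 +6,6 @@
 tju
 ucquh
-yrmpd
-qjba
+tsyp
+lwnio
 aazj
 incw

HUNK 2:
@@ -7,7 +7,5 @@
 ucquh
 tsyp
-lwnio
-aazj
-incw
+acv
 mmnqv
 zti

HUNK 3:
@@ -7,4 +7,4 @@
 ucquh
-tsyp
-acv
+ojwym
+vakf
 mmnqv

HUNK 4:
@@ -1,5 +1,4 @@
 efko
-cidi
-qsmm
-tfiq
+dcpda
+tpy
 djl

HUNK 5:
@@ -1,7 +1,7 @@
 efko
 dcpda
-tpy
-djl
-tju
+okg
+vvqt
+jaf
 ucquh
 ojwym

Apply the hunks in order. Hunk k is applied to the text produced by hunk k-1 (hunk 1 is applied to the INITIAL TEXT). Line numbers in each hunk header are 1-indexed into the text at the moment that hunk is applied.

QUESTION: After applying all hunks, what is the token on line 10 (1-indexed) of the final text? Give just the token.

Answer: zti

Derivation:
Hunk 1: at line 6 remove [yrmpd,qjba] add [tsyp,lwnio] -> 14 lines: efko cidi qsmm tfiq djl tju ucquh tsyp lwnio aazj incw mmnqv zti oecie
Hunk 2: at line 7 remove [lwnio,aazj,incw] add [acv] -> 12 lines: efko cidi qsmm tfiq djl tju ucquh tsyp acv mmnqv zti oecie
Hunk 3: at line 7 remove [tsyp,acv] add [ojwym,vakf] -> 12 lines: efko cidi qsmm tfiq djl tju ucquh ojwym vakf mmnqv zti oecie
Hunk 4: at line 1 remove [cidi,qsmm,tfiq] add [dcpda,tpy] -> 11 lines: efko dcpda tpy djl tju ucquh ojwym vakf mmnqv zti oecie
Hunk 5: at line 1 remove [tpy,djl,tju] add [okg,vvqt,jaf] -> 11 lines: efko dcpda okg vvqt jaf ucquh ojwym vakf mmnqv zti oecie
Final line 10: zti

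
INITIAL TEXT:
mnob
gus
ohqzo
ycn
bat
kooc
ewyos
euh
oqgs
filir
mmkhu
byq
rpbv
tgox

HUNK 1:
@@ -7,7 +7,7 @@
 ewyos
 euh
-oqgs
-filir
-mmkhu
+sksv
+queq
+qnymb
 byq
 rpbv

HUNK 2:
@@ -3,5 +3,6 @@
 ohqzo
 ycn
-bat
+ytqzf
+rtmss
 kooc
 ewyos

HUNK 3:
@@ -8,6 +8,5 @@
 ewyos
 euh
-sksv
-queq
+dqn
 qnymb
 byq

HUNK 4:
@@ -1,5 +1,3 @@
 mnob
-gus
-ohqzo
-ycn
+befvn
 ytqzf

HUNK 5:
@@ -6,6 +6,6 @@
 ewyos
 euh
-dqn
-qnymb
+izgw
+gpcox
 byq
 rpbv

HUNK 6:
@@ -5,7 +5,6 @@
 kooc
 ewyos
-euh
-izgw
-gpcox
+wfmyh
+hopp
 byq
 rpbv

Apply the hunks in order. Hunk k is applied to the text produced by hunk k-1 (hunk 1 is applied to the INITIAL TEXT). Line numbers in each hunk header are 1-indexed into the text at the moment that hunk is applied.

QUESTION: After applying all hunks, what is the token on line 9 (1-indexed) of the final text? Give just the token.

Answer: byq

Derivation:
Hunk 1: at line 7 remove [oqgs,filir,mmkhu] add [sksv,queq,qnymb] -> 14 lines: mnob gus ohqzo ycn bat kooc ewyos euh sksv queq qnymb byq rpbv tgox
Hunk 2: at line 3 remove [bat] add [ytqzf,rtmss] -> 15 lines: mnob gus ohqzo ycn ytqzf rtmss kooc ewyos euh sksv queq qnymb byq rpbv tgox
Hunk 3: at line 8 remove [sksv,queq] add [dqn] -> 14 lines: mnob gus ohqzo ycn ytqzf rtmss kooc ewyos euh dqn qnymb byq rpbv tgox
Hunk 4: at line 1 remove [gus,ohqzo,ycn] add [befvn] -> 12 lines: mnob befvn ytqzf rtmss kooc ewyos euh dqn qnymb byq rpbv tgox
Hunk 5: at line 6 remove [dqn,qnymb] add [izgw,gpcox] -> 12 lines: mnob befvn ytqzf rtmss kooc ewyos euh izgw gpcox byq rpbv tgox
Hunk 6: at line 5 remove [euh,izgw,gpcox] add [wfmyh,hopp] -> 11 lines: mnob befvn ytqzf rtmss kooc ewyos wfmyh hopp byq rpbv tgox
Final line 9: byq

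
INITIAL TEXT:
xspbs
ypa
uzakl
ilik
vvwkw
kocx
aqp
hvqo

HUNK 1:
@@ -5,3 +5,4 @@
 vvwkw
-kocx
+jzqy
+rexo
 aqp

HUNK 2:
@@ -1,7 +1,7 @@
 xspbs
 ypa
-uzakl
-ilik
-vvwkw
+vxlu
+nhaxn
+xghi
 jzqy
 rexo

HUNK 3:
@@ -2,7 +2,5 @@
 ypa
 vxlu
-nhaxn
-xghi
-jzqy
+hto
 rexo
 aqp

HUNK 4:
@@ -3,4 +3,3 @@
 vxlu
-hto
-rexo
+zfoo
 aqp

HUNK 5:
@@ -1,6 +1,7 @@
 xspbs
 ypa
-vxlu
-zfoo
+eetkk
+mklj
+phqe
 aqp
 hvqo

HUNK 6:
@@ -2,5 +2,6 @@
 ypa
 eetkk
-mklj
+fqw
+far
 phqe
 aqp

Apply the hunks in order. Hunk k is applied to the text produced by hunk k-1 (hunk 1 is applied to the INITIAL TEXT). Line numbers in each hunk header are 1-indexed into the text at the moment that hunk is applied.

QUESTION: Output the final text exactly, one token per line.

Answer: xspbs
ypa
eetkk
fqw
far
phqe
aqp
hvqo

Derivation:
Hunk 1: at line 5 remove [kocx] add [jzqy,rexo] -> 9 lines: xspbs ypa uzakl ilik vvwkw jzqy rexo aqp hvqo
Hunk 2: at line 1 remove [uzakl,ilik,vvwkw] add [vxlu,nhaxn,xghi] -> 9 lines: xspbs ypa vxlu nhaxn xghi jzqy rexo aqp hvqo
Hunk 3: at line 2 remove [nhaxn,xghi,jzqy] add [hto] -> 7 lines: xspbs ypa vxlu hto rexo aqp hvqo
Hunk 4: at line 3 remove [hto,rexo] add [zfoo] -> 6 lines: xspbs ypa vxlu zfoo aqp hvqo
Hunk 5: at line 1 remove [vxlu,zfoo] add [eetkk,mklj,phqe] -> 7 lines: xspbs ypa eetkk mklj phqe aqp hvqo
Hunk 6: at line 2 remove [mklj] add [fqw,far] -> 8 lines: xspbs ypa eetkk fqw far phqe aqp hvqo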